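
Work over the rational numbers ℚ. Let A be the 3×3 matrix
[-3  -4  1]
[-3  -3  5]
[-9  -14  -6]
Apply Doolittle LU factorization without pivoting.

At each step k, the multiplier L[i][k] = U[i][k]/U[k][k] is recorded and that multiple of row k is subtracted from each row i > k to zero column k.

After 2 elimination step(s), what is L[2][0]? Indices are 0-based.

L[2][0] = 3

[col 0] pivot -3
  R1 -= 1*R0 → (0, 1, 4)  (L[1][0] := 1)
  R2 -= 3*R0 → (0, -2, -9)  (L[2][0] := 3)
[col 1] pivot 1
  R2 -= -2*R1 → (0, 0, -1)  (L[2][1] := -2)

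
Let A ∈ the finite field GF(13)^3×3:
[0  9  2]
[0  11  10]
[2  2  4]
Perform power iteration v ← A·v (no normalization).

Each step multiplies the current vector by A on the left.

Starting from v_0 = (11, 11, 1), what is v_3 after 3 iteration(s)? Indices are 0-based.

v_0 = (11, 11, 1).
v_1 = A·v_0 = (10, 1, 9).
v_2 = A·v_1 = (1, 10, 6).
v_3 = A·v_2 = (11, 1, 7).

v_3 = (11, 1, 7)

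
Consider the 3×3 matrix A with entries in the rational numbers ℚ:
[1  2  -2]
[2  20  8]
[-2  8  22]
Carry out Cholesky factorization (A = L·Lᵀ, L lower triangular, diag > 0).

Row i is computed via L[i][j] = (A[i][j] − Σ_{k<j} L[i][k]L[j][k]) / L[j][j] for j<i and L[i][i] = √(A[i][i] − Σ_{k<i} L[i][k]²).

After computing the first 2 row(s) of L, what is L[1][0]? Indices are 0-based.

Step 1: L[0][0] = √(1) = 1.
  L[1][0] = (2) / L[0][0] = 2.
Step 2: L[1][1] = √(16) = 4.

L[1][0] = 2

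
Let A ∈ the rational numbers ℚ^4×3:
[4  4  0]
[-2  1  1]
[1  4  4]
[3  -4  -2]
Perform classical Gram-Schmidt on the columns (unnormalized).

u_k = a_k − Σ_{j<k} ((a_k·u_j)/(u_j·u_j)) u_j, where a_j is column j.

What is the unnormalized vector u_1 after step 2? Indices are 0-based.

Step 1: u_0 = a_0 = (4, -2, 1, 3).
Step 2: u_1 = a_1 − (1/5)·u_0 = (16/5, 7/5, 19/5, -23/5).

u_1 = (16/5, 7/5, 19/5, -23/5)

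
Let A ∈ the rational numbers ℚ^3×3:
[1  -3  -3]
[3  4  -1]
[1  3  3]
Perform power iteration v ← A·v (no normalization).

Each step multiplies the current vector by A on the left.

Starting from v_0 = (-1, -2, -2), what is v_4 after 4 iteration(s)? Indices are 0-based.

v_4 = (-592, 1998, 1016)

v_0 = (-1, -2, -2).
v_1 = A·v_0 = (11, -9, -13).
v_2 = A·v_1 = (77, 10, -55).
v_3 = A·v_2 = (212, 326, -58).
v_4 = A·v_3 = (-592, 1998, 1016).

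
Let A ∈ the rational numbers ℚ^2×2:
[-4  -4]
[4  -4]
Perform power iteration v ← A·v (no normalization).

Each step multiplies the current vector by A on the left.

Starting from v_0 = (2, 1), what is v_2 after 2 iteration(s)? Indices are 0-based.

v_0 = (2, 1).
v_1 = A·v_0 = (-12, 4).
v_2 = A·v_1 = (32, -64).

v_2 = (32, -64)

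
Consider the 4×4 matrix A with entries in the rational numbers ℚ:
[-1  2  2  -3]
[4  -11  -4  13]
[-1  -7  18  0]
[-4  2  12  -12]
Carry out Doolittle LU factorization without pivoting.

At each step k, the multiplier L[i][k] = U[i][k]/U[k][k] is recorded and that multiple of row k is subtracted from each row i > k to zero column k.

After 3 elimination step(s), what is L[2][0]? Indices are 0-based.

Step 1: pivot at (0,0) is -1.
  row1 ← row1 − (-4)·row0  ⇒  L[1][0]=-4, U row1=(0, -3, 4, 1)
  row2 ← row2 − (1)·row0  ⇒  L[2][0]=1, U row2=(0, -9, 16, 3)
  row3 ← row3 − (4)·row0  ⇒  L[3][0]=4, U row3=(0, -6, 4, 0)
Step 2: pivot at (1,1) is -3.
  row2 ← row2 − (3)·row1  ⇒  L[2][1]=3, U row2=(0, 0, 4, 0)
  row3 ← row3 − (2)·row1  ⇒  L[3][1]=2, U row3=(0, 0, -4, -2)
Step 3: pivot at (2,2) is 4.
  row3 ← row3 − (-1)·row2  ⇒  L[3][2]=-1, U row3=(0, 0, 0, -2)

L[2][0] = 1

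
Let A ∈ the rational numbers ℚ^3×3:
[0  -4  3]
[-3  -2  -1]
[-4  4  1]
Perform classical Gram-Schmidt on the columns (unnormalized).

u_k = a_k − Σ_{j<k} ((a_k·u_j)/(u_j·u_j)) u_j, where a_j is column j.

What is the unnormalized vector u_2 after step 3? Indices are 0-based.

u_2 = (11/5, -44/25, 33/25)

Step 1: u_0 = a_0 = (0, -3, -4).
Step 2: u_1 = a_1 − (-2/5)·u_0 = (-4, -16/5, 12/5).
Step 3: u_2 = a_2 − (-1/25)·u_0 − (-1/5)·u_1 = (11/5, -44/25, 33/25).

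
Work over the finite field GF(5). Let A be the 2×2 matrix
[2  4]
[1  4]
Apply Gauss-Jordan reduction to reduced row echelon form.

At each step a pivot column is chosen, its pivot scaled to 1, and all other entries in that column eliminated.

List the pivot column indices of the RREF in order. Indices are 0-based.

pivot(0,0)=2: scale R0 → (1, 2)
  clear (1,0): R1 −= (1)R0 → (0, 2)
pivot(1,1)=2: scale R1 → (0, 1)
  clear (0,1): R0 −= (2)R1 → (1, 0)

pivot columns: 0, 1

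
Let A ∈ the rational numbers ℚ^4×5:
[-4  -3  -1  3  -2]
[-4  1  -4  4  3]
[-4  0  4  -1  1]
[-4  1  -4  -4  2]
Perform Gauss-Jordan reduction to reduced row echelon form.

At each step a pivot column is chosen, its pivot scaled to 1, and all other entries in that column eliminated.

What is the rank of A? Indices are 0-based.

rank = 4

pivot(0,0)=-4: scale R0 → (1, 3/4, 1/4, -3/4, 1/2)
  clear (1,0): R1 −= (-4)R0 → (0, 4, -3, 1, 5)
  clear (2,0): R2 −= (-4)R0 → (0, 3, 5, -4, 3)
  clear (3,0): R3 −= (-4)R0 → (0, 4, -3, -7, 4)
pivot(1,1)=4: scale R1 → (0, 1, -3/4, 1/4, 5/4)
  clear (0,1): R0 −= (3/4)R1 → (1, 0, 13/16, -15/16, -7/16)
  clear (2,1): R2 −= (3)R1 → (0, 0, 29/4, -19/4, -3/4)
  clear (3,1): R3 −= (4)R1 → (0, 0, 0, -8, -1)
pivot(2,2)=29/4: scale R2 → (0, 0, 1, -19/29, -3/29)
  clear (0,2): R0 −= (13/16)R2 → (1, 0, 0, -47/116, -41/116)
  clear (1,2): R1 −= (-3/4)R2 → (0, 1, 0, -7/29, 34/29)
pivot(3,3)=-8: scale R3 → (0, 0, 0, 1, 1/8)
  clear (0,3): R0 −= (-47/116)R3 → (1, 0, 0, 0, -281/928)
  clear (1,3): R1 −= (-7/29)R3 → (0, 1, 0, 0, 279/232)
  clear (2,3): R2 −= (-19/29)R3 → (0, 0, 1, 0, -5/232)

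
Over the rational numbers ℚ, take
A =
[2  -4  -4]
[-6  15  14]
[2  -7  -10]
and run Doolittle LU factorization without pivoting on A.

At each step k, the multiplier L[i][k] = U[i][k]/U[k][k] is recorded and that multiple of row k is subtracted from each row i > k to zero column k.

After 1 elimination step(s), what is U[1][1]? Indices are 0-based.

Step 1: pivot at (0,0) is 2.
  row1 ← row1 − (-3)·row0  ⇒  L[1][0]=-3, U row1=(0, 3, 2)
  row2 ← row2 − (1)·row0  ⇒  L[2][0]=1, U row2=(0, -3, -6)

U[1][1] = 3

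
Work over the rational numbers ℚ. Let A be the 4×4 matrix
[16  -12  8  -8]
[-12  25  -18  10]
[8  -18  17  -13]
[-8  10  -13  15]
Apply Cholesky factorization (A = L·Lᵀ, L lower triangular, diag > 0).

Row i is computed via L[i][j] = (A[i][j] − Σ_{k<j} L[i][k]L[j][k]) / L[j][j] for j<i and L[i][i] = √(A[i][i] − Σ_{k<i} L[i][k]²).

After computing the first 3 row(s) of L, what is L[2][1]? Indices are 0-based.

L[2][1] = -3

Step 1: L[0][0] = √(16) = 4.
  L[1][0] = (-12) / L[0][0] = -3.
Step 2: L[1][1] = √(16) = 4.
  L[2][0] = (8) / L[0][0] = 2.
  L[2][1] = (-12) / L[1][1] = -3.
Step 3: L[2][2] = √(4) = 2.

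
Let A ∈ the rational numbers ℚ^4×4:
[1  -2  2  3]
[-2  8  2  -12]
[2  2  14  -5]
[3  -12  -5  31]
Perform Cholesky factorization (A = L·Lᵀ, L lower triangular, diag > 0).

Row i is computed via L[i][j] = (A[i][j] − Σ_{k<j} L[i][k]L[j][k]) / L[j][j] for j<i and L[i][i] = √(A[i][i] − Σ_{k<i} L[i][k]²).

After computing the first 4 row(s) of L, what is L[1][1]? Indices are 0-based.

L[1][1] = 2

Step 1: L[0][0] = √(1) = 1.
  L[1][0] = (-2) / L[0][0] = -2.
Step 2: L[1][1] = √(4) = 2.
  L[2][0] = (2) / L[0][0] = 2.
  L[2][1] = (6) / L[1][1] = 3.
Step 3: L[2][2] = √(1) = 1.
  L[3][0] = (3) / L[0][0] = 3.
  L[3][1] = (-6) / L[1][1] = -3.
  L[3][2] = (-2) / L[2][2] = -2.
Step 4: L[3][3] = √(9) = 3.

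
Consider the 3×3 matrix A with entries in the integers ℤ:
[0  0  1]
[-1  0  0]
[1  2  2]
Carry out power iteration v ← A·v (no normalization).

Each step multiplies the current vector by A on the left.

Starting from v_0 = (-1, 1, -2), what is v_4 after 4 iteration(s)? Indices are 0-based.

v_0 = (-1, 1, -2).
v_1 = A·v_0 = (-2, 1, -3).
v_2 = A·v_1 = (-3, 2, -6).
v_3 = A·v_2 = (-6, 3, -11).
v_4 = A·v_3 = (-11, 6, -22).

v_4 = (-11, 6, -22)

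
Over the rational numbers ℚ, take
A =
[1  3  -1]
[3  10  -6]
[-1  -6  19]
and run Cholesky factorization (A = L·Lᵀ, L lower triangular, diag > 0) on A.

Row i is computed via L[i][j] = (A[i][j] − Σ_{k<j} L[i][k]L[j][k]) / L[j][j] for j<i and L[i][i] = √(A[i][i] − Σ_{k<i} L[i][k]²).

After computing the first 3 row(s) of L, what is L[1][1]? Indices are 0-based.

Step 1: L[0][0] = √(1) = 1.
  L[1][0] = (3) / L[0][0] = 3.
Step 2: L[1][1] = √(1) = 1.
  L[2][0] = (-1) / L[0][0] = -1.
  L[2][1] = (-3) / L[1][1] = -3.
Step 3: L[2][2] = √(9) = 3.

L[1][1] = 1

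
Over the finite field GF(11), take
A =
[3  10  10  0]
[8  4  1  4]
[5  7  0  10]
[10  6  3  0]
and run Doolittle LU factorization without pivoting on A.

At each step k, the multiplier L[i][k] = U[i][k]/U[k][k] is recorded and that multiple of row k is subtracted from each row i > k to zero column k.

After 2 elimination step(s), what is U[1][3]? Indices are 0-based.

Step 1: pivot at (0,0) is 3.
  row1 ← row1 − (10)·row0  ⇒  L[1][0]=10, U row1=(0, 3, 0, 4)
  row2 ← row2 − (9)·row0  ⇒  L[2][0]=9, U row2=(0, 5, 9, 10)
  row3 ← row3 − (7)·row0  ⇒  L[3][0]=7, U row3=(0, 2, 10, 0)
Step 2: pivot at (1,1) is 3.
  row2 ← row2 − (9)·row1  ⇒  L[2][1]=9, U row2=(0, 0, 9, 7)
  row3 ← row3 − (8)·row1  ⇒  L[3][1]=8, U row3=(0, 0, 10, 1)

U[1][3] = 4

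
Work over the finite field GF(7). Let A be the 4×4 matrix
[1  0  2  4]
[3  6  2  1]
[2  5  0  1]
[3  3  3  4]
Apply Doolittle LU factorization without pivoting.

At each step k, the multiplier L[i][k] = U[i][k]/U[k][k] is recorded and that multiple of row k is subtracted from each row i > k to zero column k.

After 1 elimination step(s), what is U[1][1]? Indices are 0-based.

Step 1: pivot at (0,0) is 1.
  row1 ← row1 − (3)·row0  ⇒  L[1][0]=3, U row1=(0, 6, 3, 3)
  row2 ← row2 − (2)·row0  ⇒  L[2][0]=2, U row2=(0, 5, 3, 0)
  row3 ← row3 − (3)·row0  ⇒  L[3][0]=3, U row3=(0, 3, 4, 6)

U[1][1] = 6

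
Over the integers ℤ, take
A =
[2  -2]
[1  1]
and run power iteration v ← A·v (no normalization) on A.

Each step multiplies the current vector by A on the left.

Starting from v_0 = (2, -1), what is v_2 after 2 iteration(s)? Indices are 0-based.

v_2 = (10, 7)

v_0 = (2, -1).
v_1 = A·v_0 = (6, 1).
v_2 = A·v_1 = (10, 7).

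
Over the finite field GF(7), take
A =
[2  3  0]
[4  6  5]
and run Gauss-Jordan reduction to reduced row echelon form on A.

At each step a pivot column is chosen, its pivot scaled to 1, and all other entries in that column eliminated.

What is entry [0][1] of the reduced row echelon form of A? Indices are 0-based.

[1] R0 /= 2  ⇒  (1, 5, 0)
     R1 -= 4·R0  ⇒  (0, 0, 5)
column 1 empty below row 1
[2] R1 /= 5  ⇒  (0, 0, 1)

M[0][1] = 5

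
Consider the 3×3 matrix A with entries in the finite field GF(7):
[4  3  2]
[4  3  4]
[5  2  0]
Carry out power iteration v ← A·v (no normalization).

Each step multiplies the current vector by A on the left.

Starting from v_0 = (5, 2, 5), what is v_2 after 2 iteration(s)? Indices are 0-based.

v_0 = (5, 2, 5).
v_1 = A·v_0 = (1, 4, 1).
v_2 = A·v_1 = (4, 6, 6).

v_2 = (4, 6, 6)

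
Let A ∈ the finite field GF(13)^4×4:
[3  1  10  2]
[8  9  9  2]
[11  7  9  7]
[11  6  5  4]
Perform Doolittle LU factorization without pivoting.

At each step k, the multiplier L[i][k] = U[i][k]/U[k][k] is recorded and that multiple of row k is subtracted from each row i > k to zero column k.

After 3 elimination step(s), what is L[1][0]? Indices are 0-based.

Step 1: pivot at (0,0) is 3.
  row1 ← row1 − (7)·row0  ⇒  L[1][0]=7, U row1=(0, 2, 4, 1)
  row2 ← row2 − (8)·row0  ⇒  L[2][0]=8, U row2=(0, 12, 7, 4)
  row3 ← row3 − (8)·row0  ⇒  L[3][0]=8, U row3=(0, 11, 3, 1)
Step 2: pivot at (1,1) is 2.
  row2 ← row2 − (6)·row1  ⇒  L[2][1]=6, U row2=(0, 0, 9, 11)
  row3 ← row3 − (12)·row1  ⇒  L[3][1]=12, U row3=(0, 0, 7, 2)
Step 3: pivot at (2,2) is 9.
  row3 ← row3 − (8)·row2  ⇒  L[3][2]=8, U row3=(0, 0, 0, 5)

L[1][0] = 7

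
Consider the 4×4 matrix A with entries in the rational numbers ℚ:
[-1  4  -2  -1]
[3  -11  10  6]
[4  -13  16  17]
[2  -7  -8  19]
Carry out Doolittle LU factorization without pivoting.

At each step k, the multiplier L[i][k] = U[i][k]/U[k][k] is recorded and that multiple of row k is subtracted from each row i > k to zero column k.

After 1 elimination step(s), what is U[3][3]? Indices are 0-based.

Step 1: pivot at (0,0) is -1.
  row1 ← row1 − (-3)·row0  ⇒  L[1][0]=-3, U row1=(0, 1, 4, 3)
  row2 ← row2 − (-4)·row0  ⇒  L[2][0]=-4, U row2=(0, 3, 8, 13)
  row3 ← row3 − (-2)·row0  ⇒  L[3][0]=-2, U row3=(0, 1, -12, 17)

U[3][3] = 17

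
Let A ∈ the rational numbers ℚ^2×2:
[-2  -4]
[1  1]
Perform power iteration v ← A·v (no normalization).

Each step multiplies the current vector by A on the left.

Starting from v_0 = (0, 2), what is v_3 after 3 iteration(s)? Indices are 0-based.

v_0 = (0, 2).
v_1 = A·v_0 = (-8, 2).
v_2 = A·v_1 = (8, -6).
v_3 = A·v_2 = (8, 2).

v_3 = (8, 2)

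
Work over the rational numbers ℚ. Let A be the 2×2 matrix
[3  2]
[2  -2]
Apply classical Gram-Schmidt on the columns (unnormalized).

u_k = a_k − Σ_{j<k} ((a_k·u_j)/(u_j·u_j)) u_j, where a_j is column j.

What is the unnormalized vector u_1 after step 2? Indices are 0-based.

Step 1: u_0 = a_0 = (3, 2).
Step 2: u_1 = a_1 − (2/13)·u_0 = (20/13, -30/13).

u_1 = (20/13, -30/13)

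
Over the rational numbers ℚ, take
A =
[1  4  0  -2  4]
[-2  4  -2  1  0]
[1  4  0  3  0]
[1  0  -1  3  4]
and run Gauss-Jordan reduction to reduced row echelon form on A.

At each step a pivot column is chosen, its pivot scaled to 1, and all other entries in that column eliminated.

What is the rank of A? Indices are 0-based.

step 1: normalize row 0 (÷1) = (1, 4, 0, -2, 4)
  row 1: subtract -2×row0 = (0, 12, -2, -3, 8)
  row 2: subtract 1×row0 = (0, 0, 0, 5, -4)
  row 3: subtract 1×row0 = (0, -4, -1, 5, 0)
step 2: normalize row 1 (÷12) = (0, 1, -1/6, -1/4, 2/3)
  row 0: subtract 4×row1 = (1, 0, 2/3, -1, 4/3)
  row 3: subtract -4×row1 = (0, 0, -5/3, 4, 8/3)
step 3: exchange rows 2,3
step 3: normalize row 2 (÷-5/3) = (0, 0, 1, -12/5, -8/5)
  row 0: subtract 2/3×row2 = (1, 0, 0, 3/5, 12/5)
  row 1: subtract -1/6×row2 = (0, 1, 0, -13/20, 2/5)
step 4: normalize row 3 (÷5) = (0, 0, 0, 1, -4/5)
  row 0: subtract 3/5×row3 = (1, 0, 0, 0, 72/25)
  row 1: subtract -13/20×row3 = (0, 1, 0, 0, -3/25)
  row 2: subtract -12/5×row3 = (0, 0, 1, 0, -88/25)

rank = 4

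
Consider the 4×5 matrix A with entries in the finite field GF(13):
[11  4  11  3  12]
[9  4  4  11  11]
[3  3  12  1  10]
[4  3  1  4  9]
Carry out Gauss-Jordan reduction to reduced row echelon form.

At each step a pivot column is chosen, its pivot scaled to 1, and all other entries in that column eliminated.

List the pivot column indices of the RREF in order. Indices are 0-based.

pivot(0,0)=11: scale R0 → (1, 11, 1, 5, 7)
  clear (1,0): R1 −= (9)R0 → (0, 9, 8, 5, 0)
  clear (2,0): R2 −= (3)R0 → (0, 9, 9, 12, 2)
  clear (3,0): R3 −= (4)R0 → (0, 11, 10, 10, 7)
pivot(1,1)=9: scale R1 → (0, 1, 11, 2, 0)
  clear (0,1): R0 −= (11)R1 → (1, 0, 10, 9, 7)
  clear (2,1): R2 −= (9)R1 → (0, 0, 1, 7, 2)
  clear (3,1): R3 −= (11)R1 → (0, 0, 6, 1, 7)
pivot(2,2)=1: scale R2 → (0, 0, 1, 7, 2)
  clear (0,2): R0 −= (10)R2 → (1, 0, 0, 4, 0)
  clear (1,2): R1 −= (11)R2 → (0, 1, 0, 3, 4)
  clear (3,2): R3 −= (6)R2 → (0, 0, 0, 11, 8)
pivot(3,3)=11: scale R3 → (0, 0, 0, 1, 9)
  clear (0,3): R0 −= (4)R3 → (1, 0, 0, 0, 3)
  clear (1,3): R1 −= (3)R3 → (0, 1, 0, 0, 3)
  clear (2,3): R2 −= (7)R3 → (0, 0, 1, 0, 4)

pivot columns: 0, 1, 2, 3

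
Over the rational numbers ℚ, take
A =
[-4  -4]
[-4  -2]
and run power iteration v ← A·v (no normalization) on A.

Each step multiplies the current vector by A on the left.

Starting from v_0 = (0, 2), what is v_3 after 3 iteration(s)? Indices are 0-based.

v_0 = (0, 2).
v_1 = A·v_0 = (-8, -4).
v_2 = A·v_1 = (48, 40).
v_3 = A·v_2 = (-352, -272).

v_3 = (-352, -272)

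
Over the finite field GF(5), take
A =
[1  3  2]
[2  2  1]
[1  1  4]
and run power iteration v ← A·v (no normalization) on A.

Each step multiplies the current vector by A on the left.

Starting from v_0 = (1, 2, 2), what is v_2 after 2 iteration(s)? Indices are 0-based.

v_2 = (2, 4, 3)

v_0 = (1, 2, 2).
v_1 = A·v_0 = (1, 3, 1).
v_2 = A·v_1 = (2, 4, 3).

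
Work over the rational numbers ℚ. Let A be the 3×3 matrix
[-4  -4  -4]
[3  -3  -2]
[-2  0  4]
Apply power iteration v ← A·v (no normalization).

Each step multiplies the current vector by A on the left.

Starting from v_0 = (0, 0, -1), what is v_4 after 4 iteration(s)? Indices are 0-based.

v_4 = (104, 430, -464)

v_0 = (0, 0, -1).
v_1 = A·v_0 = (4, 2, -4).
v_2 = A·v_1 = (-8, 14, -24).
v_3 = A·v_2 = (72, -18, -80).
v_4 = A·v_3 = (104, 430, -464).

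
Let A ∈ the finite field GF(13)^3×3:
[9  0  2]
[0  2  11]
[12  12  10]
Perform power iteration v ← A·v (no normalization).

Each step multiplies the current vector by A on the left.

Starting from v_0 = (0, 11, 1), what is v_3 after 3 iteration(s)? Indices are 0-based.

v_0 = (0, 11, 1).
v_1 = A·v_0 = (2, 7, 12).
v_2 = A·v_1 = (3, 3, 7).
v_3 = A·v_2 = (2, 5, 12).

v_3 = (2, 5, 12)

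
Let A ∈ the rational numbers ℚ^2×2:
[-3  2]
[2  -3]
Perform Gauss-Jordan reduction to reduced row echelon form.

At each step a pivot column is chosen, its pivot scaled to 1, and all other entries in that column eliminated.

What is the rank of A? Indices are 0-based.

rank = 2

[1] R0 /= -3  ⇒  (1, -2/3)
     R1 -= 2·R0  ⇒  (0, -5/3)
[2] R1 /= -5/3  ⇒  (0, 1)
     R0 -= -2/3·R1  ⇒  (1, 0)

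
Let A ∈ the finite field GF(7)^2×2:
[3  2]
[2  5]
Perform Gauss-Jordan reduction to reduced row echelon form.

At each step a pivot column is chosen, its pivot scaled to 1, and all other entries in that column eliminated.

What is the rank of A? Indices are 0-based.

rank = 2

step 1: normalize row 0 (÷3) = (1, 3)
  row 1: subtract 2×row0 = (0, 6)
step 2: normalize row 1 (÷6) = (0, 1)
  row 0: subtract 3×row1 = (1, 0)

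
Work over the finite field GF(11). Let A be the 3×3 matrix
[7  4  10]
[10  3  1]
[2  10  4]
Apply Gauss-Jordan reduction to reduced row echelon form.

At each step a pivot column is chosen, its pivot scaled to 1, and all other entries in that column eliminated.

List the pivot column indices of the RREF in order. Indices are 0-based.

pivot columns: 0, 1, 2

pivot(0,0)=7: scale R0 → (1, 10, 3)
  clear (1,0): R1 −= (10)R0 → (0, 2, 4)
  clear (2,0): R2 −= (2)R0 → (0, 1, 9)
pivot(1,1)=2: scale R1 → (0, 1, 2)
  clear (0,1): R0 −= (10)R1 → (1, 0, 5)
  clear (2,1): R2 −= (1)R1 → (0, 0, 7)
pivot(2,2)=7: scale R2 → (0, 0, 1)
  clear (0,2): R0 −= (5)R2 → (1, 0, 0)
  clear (1,2): R1 −= (2)R2 → (0, 1, 0)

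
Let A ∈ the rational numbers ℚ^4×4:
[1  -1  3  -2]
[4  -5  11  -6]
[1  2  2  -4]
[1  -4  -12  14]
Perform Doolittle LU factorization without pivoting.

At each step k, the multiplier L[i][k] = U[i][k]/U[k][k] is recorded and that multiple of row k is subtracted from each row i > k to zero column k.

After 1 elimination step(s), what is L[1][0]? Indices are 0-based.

L[1][0] = 4

[col 0] pivot 1
  R1 -= 4*R0 → (0, -1, -1, 2)  (L[1][0] := 4)
  R2 -= 1*R0 → (0, 3, -1, -2)  (L[2][0] := 1)
  R3 -= 1*R0 → (0, -3, -15, 16)  (L[3][0] := 1)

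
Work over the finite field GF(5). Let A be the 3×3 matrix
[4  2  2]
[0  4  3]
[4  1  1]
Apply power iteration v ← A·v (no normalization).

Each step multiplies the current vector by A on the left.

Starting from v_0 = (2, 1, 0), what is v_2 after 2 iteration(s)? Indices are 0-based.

v_2 = (1, 3, 3)

v_0 = (2, 1, 0).
v_1 = A·v_0 = (0, 4, 4).
v_2 = A·v_1 = (1, 3, 3).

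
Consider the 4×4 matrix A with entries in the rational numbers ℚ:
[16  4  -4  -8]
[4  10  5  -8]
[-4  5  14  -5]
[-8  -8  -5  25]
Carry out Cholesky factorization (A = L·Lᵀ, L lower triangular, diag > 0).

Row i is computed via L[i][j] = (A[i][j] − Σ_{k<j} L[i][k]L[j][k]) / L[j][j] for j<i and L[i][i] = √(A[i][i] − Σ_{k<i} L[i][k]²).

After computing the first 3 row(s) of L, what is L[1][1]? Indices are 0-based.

L[1][1] = 3

Step 1: L[0][0] = √(16) = 4.
  L[1][0] = (4) / L[0][0] = 1.
Step 2: L[1][1] = √(9) = 3.
  L[2][0] = (-4) / L[0][0] = -1.
  L[2][1] = (6) / L[1][1] = 2.
Step 3: L[2][2] = √(9) = 3.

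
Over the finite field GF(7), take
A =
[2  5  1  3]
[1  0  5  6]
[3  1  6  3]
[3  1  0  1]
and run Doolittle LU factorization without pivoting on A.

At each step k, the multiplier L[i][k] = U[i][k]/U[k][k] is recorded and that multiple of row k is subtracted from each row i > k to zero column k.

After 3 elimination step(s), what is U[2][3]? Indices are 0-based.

U[2][3] = 5

k=0: U[0][0]=2
  eliminate (1,0): mult=4, new row 1: (0, 1, 1, 1); set L[1][0]=4
  eliminate (2,0): mult=5, new row 2: (0, 4, 1, 2); set L[2][0]=5
  eliminate (3,0): mult=5, new row 3: (0, 4, 2, 0); set L[3][0]=5
k=1: U[1][1]=1
  eliminate (2,1): mult=4, new row 2: (0, 0, 4, 5); set L[2][1]=4
  eliminate (3,1): mult=4, new row 3: (0, 0, 5, 3); set L[3][1]=4
k=2: U[2][2]=4
  eliminate (3,2): mult=3, new row 3: (0, 0, 0, 2); set L[3][2]=3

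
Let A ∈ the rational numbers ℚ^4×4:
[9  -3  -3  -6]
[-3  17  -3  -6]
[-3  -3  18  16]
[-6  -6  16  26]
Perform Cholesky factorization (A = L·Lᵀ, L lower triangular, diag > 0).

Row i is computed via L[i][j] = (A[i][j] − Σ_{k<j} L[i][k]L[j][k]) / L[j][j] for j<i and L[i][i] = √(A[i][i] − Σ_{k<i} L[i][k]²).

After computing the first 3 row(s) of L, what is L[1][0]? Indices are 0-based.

Step 1: L[0][0] = √(9) = 3.
  L[1][0] = (-3) / L[0][0] = -1.
Step 2: L[1][1] = √(16) = 4.
  L[2][0] = (-3) / L[0][0] = -1.
  L[2][1] = (-4) / L[1][1] = -1.
Step 3: L[2][2] = √(16) = 4.

L[1][0] = -1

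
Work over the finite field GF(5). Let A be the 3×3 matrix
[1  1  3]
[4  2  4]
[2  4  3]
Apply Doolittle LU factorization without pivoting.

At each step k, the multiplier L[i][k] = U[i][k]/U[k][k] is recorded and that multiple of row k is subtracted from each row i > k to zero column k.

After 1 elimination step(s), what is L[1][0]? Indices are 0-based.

L[1][0] = 4

[col 0] pivot 1
  R1 -= 4*R0 → (0, 3, 2)  (L[1][0] := 4)
  R2 -= 2*R0 → (0, 2, 2)  (L[2][0] := 2)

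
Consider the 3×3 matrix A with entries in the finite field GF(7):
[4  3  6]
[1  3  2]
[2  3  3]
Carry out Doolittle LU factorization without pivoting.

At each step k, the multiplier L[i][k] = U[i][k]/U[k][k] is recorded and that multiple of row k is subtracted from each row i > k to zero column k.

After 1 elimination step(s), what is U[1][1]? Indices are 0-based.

k=0: U[0][0]=4
  eliminate (1,0): mult=2, new row 1: (0, 4, 4); set L[1][0]=2
  eliminate (2,0): mult=4, new row 2: (0, 5, 0); set L[2][0]=4

U[1][1] = 4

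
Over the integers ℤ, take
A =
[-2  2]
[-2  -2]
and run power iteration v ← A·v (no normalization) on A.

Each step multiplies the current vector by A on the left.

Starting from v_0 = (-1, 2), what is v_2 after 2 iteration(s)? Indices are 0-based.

v_2 = (-16, -8)

v_0 = (-1, 2).
v_1 = A·v_0 = (6, -2).
v_2 = A·v_1 = (-16, -8).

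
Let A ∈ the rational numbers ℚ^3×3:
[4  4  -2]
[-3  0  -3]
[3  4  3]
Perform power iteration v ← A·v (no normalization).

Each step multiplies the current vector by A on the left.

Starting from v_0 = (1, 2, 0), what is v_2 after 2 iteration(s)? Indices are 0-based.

v_2 = (14, -69, 57)

v_0 = (1, 2, 0).
v_1 = A·v_0 = (12, -3, 11).
v_2 = A·v_1 = (14, -69, 57).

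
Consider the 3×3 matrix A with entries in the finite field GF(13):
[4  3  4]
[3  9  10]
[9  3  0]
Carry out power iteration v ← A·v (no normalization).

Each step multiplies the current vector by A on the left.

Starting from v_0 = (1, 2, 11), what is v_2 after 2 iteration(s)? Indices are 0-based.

v_2 = (6, 9, 8)

v_0 = (1, 2, 11).
v_1 = A·v_0 = (2, 1, 2).
v_2 = A·v_1 = (6, 9, 8).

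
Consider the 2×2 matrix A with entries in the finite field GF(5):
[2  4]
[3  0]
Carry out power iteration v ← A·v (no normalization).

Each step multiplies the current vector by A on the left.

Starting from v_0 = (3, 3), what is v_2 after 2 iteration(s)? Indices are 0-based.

v_0 = (3, 3).
v_1 = A·v_0 = (3, 4).
v_2 = A·v_1 = (2, 4).

v_2 = (2, 4)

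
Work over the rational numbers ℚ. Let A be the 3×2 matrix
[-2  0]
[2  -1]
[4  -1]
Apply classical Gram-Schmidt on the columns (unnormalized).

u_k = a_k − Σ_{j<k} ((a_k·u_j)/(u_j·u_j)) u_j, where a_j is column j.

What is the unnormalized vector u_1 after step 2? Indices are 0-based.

Step 1: u_0 = a_0 = (-2, 2, 4).
Step 2: u_1 = a_1 − (-1/4)·u_0 = (-1/2, -1/2, 0).

u_1 = (-1/2, -1/2, 0)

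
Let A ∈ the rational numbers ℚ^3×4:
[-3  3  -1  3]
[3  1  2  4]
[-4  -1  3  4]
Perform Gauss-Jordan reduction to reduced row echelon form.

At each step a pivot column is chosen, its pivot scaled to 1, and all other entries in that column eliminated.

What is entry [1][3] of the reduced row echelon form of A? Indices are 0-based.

[1] R0 /= -3  ⇒  (1, -1, 1/3, -1)
     R1 -= 3·R0  ⇒  (0, 4, 1, 7)
     R2 -= -4·R0  ⇒  (0, -5, 13/3, 0)
[2] R1 /= 4  ⇒  (0, 1, 1/4, 7/4)
     R0 -= -1·R1  ⇒  (1, 0, 7/12, 3/4)
     R2 -= -5·R1  ⇒  (0, 0, 67/12, 35/4)
[3] R2 /= 67/12  ⇒  (0, 0, 1, 105/67)
     R0 -= 7/12·R2  ⇒  (1, 0, 0, -11/67)
     R1 -= 1/4·R2  ⇒  (0, 1, 0, 91/67)

M[1][3] = 91/67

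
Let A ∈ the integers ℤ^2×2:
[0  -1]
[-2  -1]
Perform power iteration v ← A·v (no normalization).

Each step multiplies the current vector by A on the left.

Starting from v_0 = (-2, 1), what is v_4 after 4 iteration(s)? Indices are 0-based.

v_0 = (-2, 1).
v_1 = A·v_0 = (-1, 3).
v_2 = A·v_1 = (-3, -1).
v_3 = A·v_2 = (1, 7).
v_4 = A·v_3 = (-7, -9).

v_4 = (-7, -9)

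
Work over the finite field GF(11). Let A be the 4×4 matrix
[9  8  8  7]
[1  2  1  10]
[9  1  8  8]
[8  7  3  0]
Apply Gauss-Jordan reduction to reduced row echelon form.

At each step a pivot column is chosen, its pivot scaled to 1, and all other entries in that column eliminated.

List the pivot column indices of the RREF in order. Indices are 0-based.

pivot columns: 0, 1, 2, 3

step 1: normalize row 0 (÷9) = (1, 7, 7, 2)
  row 1: subtract 1×row0 = (0, 6, 5, 8)
  row 2: subtract 9×row0 = (0, 4, 0, 1)
  row 3: subtract 8×row0 = (0, 6, 2, 6)
step 2: normalize row 1 (÷6) = (0, 1, 10, 5)
  row 0: subtract 7×row1 = (1, 0, 3, 0)
  row 2: subtract 4×row1 = (0, 0, 4, 3)
  row 3: subtract 6×row1 = (0, 0, 8, 9)
step 3: normalize row 2 (÷4) = (0, 0, 1, 9)
  row 0: subtract 3×row2 = (1, 0, 0, 6)
  row 1: subtract 10×row2 = (0, 1, 0, 3)
  row 3: subtract 8×row2 = (0, 0, 0, 3)
step 4: normalize row 3 (÷3) = (0, 0, 0, 1)
  row 0: subtract 6×row3 = (1, 0, 0, 0)
  row 1: subtract 3×row3 = (0, 1, 0, 0)
  row 2: subtract 9×row3 = (0, 0, 1, 0)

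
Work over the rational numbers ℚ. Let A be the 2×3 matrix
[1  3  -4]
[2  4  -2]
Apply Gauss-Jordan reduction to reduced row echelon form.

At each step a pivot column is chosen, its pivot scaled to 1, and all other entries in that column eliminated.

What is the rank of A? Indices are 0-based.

step 1: normalize row 0 (÷1) = (1, 3, -4)
  row 1: subtract 2×row0 = (0, -2, 6)
step 2: normalize row 1 (÷-2) = (0, 1, -3)
  row 0: subtract 3×row1 = (1, 0, 5)

rank = 2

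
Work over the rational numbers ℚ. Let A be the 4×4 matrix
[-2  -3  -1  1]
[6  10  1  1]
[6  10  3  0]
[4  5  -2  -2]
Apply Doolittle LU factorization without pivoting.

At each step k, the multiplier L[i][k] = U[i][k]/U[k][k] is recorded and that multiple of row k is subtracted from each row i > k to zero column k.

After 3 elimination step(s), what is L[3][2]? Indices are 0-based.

k=0: U[0][0]=-2
  eliminate (1,0): mult=-3, new row 1: (0, 1, -2, 4); set L[1][0]=-3
  eliminate (2,0): mult=-3, new row 2: (0, 1, 0, 3); set L[2][0]=-3
  eliminate (3,0): mult=-2, new row 3: (0, -1, -4, 0); set L[3][0]=-2
k=1: U[1][1]=1
  eliminate (2,1): mult=1, new row 2: (0, 0, 2, -1); set L[2][1]=1
  eliminate (3,1): mult=-1, new row 3: (0, 0, -6, 4); set L[3][1]=-1
k=2: U[2][2]=2
  eliminate (3,2): mult=-3, new row 3: (0, 0, 0, 1); set L[3][2]=-3

L[3][2] = -3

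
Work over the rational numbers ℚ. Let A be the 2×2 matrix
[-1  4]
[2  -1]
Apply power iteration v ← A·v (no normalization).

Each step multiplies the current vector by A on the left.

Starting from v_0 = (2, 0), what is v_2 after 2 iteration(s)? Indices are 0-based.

v_2 = (18, -8)

v_0 = (2, 0).
v_1 = A·v_0 = (-2, 4).
v_2 = A·v_1 = (18, -8).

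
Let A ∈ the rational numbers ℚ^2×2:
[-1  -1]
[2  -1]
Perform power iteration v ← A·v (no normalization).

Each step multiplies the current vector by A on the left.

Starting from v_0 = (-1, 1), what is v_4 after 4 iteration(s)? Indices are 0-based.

v_0 = (-1, 1).
v_1 = A·v_0 = (0, -3).
v_2 = A·v_1 = (3, 3).
v_3 = A·v_2 = (-6, 3).
v_4 = A·v_3 = (3, -15).

v_4 = (3, -15)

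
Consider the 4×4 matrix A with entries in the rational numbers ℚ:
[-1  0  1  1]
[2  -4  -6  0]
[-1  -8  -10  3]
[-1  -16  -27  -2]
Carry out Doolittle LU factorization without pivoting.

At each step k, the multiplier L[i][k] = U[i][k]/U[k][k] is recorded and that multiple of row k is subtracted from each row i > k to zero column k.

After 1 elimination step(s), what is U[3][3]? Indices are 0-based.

U[3][3] = -3

k=0: U[0][0]=-1
  eliminate (1,0): mult=-2, new row 1: (0, -4, -4, 2); set L[1][0]=-2
  eliminate (2,0): mult=1, new row 2: (0, -8, -11, 2); set L[2][0]=1
  eliminate (3,0): mult=1, new row 3: (0, -16, -28, -3); set L[3][0]=1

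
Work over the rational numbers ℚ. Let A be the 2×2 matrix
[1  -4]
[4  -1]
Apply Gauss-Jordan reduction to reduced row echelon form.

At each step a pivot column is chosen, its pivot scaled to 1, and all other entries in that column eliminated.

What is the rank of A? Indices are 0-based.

rank = 2

step 1: normalize row 0 (÷1) = (1, -4)
  row 1: subtract 4×row0 = (0, 15)
step 2: normalize row 1 (÷15) = (0, 1)
  row 0: subtract -4×row1 = (1, 0)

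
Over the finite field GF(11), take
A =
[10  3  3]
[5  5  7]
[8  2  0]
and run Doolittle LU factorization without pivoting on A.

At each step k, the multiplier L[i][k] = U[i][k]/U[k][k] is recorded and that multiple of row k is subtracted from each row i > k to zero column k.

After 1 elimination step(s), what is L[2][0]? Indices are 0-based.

Step 1: pivot at (0,0) is 10.
  row1 ← row1 − (6)·row0  ⇒  L[1][0]=6, U row1=(0, 9, 0)
  row2 ← row2 − (3)·row0  ⇒  L[2][0]=3, U row2=(0, 4, 2)

L[2][0] = 3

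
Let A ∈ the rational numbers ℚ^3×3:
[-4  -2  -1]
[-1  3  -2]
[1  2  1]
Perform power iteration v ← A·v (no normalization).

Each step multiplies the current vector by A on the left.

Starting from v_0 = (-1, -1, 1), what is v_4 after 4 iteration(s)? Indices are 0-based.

v_4 = (-205, -46, -8)

v_0 = (-1, -1, 1).
v_1 = A·v_0 = (5, -4, -2).
v_2 = A·v_1 = (-10, -13, -5).
v_3 = A·v_2 = (71, -19, -41).
v_4 = A·v_3 = (-205, -46, -8).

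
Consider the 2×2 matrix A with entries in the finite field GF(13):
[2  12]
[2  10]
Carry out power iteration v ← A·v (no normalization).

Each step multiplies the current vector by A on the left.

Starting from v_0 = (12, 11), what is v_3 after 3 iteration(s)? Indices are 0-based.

v_3 = (4, 2)

v_0 = (12, 11).
v_1 = A·v_0 = (0, 4).
v_2 = A·v_1 = (9, 1).
v_3 = A·v_2 = (4, 2).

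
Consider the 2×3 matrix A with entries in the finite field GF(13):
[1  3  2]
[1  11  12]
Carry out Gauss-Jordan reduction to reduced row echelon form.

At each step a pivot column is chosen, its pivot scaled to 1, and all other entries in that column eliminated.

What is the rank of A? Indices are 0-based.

rank = 2

step 1: normalize row 0 (÷1) = (1, 3, 2)
  row 1: subtract 1×row0 = (0, 8, 10)
step 2: normalize row 1 (÷8) = (0, 1, 11)
  row 0: subtract 3×row1 = (1, 0, 8)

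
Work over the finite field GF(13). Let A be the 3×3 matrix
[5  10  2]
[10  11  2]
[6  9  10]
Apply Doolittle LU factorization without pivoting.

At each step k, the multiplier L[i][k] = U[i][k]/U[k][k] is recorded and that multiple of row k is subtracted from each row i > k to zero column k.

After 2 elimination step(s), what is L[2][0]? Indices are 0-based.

L[2][0] = 9

k=0: U[0][0]=5
  eliminate (1,0): mult=2, new row 1: (0, 4, 11); set L[1][0]=2
  eliminate (2,0): mult=9, new row 2: (0, 10, 5); set L[2][0]=9
k=1: U[1][1]=4
  eliminate (2,1): mult=9, new row 2: (0, 0, 10); set L[2][1]=9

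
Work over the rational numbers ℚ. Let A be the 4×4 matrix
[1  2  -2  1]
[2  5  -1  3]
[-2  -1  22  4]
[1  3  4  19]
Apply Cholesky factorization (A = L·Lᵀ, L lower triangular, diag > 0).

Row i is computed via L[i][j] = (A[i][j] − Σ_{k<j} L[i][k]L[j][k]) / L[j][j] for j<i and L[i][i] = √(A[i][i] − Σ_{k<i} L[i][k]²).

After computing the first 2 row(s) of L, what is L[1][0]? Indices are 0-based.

L[1][0] = 2

Step 1: L[0][0] = √(1) = 1.
  L[1][0] = (2) / L[0][0] = 2.
Step 2: L[1][1] = √(1) = 1.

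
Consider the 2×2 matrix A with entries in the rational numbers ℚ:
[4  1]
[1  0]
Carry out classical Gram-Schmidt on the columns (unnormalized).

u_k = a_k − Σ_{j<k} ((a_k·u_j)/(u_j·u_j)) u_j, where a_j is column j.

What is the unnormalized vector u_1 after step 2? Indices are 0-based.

u_1 = (1/17, -4/17)

Step 1: u_0 = a_0 = (4, 1).
Step 2: u_1 = a_1 − (4/17)·u_0 = (1/17, -4/17).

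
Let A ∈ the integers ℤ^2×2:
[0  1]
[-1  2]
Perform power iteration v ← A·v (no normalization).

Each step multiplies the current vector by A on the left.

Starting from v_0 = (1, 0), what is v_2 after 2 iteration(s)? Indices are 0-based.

v_0 = (1, 0).
v_1 = A·v_0 = (0, -1).
v_2 = A·v_1 = (-1, -2).

v_2 = (-1, -2)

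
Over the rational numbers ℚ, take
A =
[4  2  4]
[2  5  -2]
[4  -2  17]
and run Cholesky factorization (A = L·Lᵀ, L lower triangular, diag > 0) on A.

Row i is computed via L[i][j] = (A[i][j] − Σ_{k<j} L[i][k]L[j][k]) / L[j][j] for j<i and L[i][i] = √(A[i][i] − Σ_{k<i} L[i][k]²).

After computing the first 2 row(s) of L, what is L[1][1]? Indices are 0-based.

L[1][1] = 2

Step 1: L[0][0] = √(4) = 2.
  L[1][0] = (2) / L[0][0] = 1.
Step 2: L[1][1] = √(4) = 2.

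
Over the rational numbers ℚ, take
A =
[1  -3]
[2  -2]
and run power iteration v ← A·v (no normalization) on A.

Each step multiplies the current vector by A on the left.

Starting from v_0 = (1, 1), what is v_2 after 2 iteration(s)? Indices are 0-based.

v_0 = (1, 1).
v_1 = A·v_0 = (-2, 0).
v_2 = A·v_1 = (-2, -4).

v_2 = (-2, -4)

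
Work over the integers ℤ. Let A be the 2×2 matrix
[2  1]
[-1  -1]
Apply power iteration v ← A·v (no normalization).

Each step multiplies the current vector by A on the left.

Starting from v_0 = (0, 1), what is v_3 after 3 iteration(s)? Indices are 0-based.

v_0 = (0, 1).
v_1 = A·v_0 = (1, -1).
v_2 = A·v_1 = (1, 0).
v_3 = A·v_2 = (2, -1).

v_3 = (2, -1)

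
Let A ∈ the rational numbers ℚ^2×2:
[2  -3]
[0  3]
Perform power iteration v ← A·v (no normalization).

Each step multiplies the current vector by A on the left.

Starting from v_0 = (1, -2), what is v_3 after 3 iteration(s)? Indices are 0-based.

v_0 = (1, -2).
v_1 = A·v_0 = (8, -6).
v_2 = A·v_1 = (34, -18).
v_3 = A·v_2 = (122, -54).

v_3 = (122, -54)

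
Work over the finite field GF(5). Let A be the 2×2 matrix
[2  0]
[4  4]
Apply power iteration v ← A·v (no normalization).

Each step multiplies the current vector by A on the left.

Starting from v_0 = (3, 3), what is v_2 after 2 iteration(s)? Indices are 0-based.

v_0 = (3, 3).
v_1 = A·v_0 = (1, 4).
v_2 = A·v_1 = (2, 0).

v_2 = (2, 0)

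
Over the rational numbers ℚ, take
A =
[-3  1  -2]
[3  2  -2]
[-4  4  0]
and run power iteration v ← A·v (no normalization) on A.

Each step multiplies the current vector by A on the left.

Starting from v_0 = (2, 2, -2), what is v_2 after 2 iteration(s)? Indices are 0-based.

v_0 = (2, 2, -2).
v_1 = A·v_0 = (0, 14, 0).
v_2 = A·v_1 = (14, 28, 56).

v_2 = (14, 28, 56)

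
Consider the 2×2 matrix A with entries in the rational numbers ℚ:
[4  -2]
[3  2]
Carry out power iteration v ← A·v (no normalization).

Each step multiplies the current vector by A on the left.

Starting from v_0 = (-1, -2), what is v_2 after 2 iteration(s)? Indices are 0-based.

v_2 = (14, -14)

v_0 = (-1, -2).
v_1 = A·v_0 = (0, -7).
v_2 = A·v_1 = (14, -14).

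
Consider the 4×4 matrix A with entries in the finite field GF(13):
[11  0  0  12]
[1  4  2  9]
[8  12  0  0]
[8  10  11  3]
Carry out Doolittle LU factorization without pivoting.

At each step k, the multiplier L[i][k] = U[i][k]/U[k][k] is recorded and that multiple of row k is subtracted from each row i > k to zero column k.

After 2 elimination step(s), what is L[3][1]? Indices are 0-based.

[col 0] pivot 11
  R1 -= 6*R0 → (0, 4, 2, 2)  (L[1][0] := 6)
  R2 -= 9*R0 → (0, 12, 0, 9)  (L[2][0] := 9)
  R3 -= 9*R0 → (0, 10, 11, 12)  (L[3][0] := 9)
[col 1] pivot 4
  R2 -= 3*R1 → (0, 0, 7, 3)  (L[2][1] := 3)
  R3 -= 9*R1 → (0, 0, 6, 7)  (L[3][1] := 9)

L[3][1] = 9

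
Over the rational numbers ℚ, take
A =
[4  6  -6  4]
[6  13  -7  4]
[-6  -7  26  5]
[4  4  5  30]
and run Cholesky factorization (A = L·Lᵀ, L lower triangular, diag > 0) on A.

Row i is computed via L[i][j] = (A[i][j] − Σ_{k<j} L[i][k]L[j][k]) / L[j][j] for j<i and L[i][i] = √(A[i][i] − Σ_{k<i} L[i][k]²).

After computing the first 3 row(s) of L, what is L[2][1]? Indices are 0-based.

Step 1: L[0][0] = √(4) = 2.
  L[1][0] = (6) / L[0][0] = 3.
Step 2: L[1][1] = √(4) = 2.
  L[2][0] = (-6) / L[0][0] = -3.
  L[2][1] = (2) / L[1][1] = 1.
Step 3: L[2][2] = √(16) = 4.

L[2][1] = 1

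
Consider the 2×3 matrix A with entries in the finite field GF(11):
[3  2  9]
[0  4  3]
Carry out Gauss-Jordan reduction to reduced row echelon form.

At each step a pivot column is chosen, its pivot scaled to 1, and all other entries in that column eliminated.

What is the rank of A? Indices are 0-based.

rank = 2

pivot(0,0)=3: scale R0 → (1, 8, 3)
pivot(1,1)=4: scale R1 → (0, 1, 9)
  clear (0,1): R0 −= (8)R1 → (1, 0, 8)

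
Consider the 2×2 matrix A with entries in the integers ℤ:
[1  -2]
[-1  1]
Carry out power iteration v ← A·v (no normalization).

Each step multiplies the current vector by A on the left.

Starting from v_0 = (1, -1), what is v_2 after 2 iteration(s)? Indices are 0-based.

v_2 = (7, -5)

v_0 = (1, -1).
v_1 = A·v_0 = (3, -2).
v_2 = A·v_1 = (7, -5).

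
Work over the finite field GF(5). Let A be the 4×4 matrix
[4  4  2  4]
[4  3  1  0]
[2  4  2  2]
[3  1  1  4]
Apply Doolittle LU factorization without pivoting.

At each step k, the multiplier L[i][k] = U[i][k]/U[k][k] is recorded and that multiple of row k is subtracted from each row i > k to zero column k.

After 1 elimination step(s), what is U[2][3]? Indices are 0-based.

U[2][3] = 0

Step 1: pivot at (0,0) is 4.
  row1 ← row1 − (1)·row0  ⇒  L[1][0]=1, U row1=(0, 4, 4, 1)
  row2 ← row2 − (3)·row0  ⇒  L[2][0]=3, U row2=(0, 2, 1, 0)
  row3 ← row3 − (2)·row0  ⇒  L[3][0]=2, U row3=(0, 3, 2, 1)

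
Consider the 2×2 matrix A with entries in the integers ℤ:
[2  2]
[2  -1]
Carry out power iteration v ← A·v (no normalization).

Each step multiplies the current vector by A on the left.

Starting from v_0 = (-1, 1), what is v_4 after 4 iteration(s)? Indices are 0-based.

v_4 = (-42, 3)

v_0 = (-1, 1).
v_1 = A·v_0 = (0, -3).
v_2 = A·v_1 = (-6, 3).
v_3 = A·v_2 = (-6, -15).
v_4 = A·v_3 = (-42, 3).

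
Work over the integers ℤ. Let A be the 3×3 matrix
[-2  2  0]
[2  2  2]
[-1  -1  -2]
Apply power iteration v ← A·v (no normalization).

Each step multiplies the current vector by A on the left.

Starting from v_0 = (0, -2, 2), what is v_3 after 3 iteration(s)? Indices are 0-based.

v_0 = (0, -2, 2).
v_1 = A·v_0 = (-4, 0, -2).
v_2 = A·v_1 = (8, -12, 8).
v_3 = A·v_2 = (-40, 8, -12).

v_3 = (-40, 8, -12)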